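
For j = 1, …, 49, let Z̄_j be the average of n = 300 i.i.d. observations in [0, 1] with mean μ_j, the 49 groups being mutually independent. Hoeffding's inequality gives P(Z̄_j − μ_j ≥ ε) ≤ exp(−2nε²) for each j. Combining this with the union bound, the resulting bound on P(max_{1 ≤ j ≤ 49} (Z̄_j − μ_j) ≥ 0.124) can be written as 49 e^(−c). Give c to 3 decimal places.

9.226

Union bound over the 49 events: P(max_{1 ≤ j ≤ 49} (Z̄_j − μ_j) ≥ 0.124) ≤ 49·exp(−2nε²) = 49 exp(−2·300·0.124²).
So c = 2·300·0.124² = 9.2256.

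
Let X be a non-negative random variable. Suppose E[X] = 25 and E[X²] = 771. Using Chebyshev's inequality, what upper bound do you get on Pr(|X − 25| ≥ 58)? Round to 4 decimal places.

Var(X) = E[X²] − (E[X])² = 771 − 625 = 146.
Chebyshev's inequality: Pr(|X − μ| ≥ t) ≤ Var(X)/t² = 146/3364 = 0.0434.

0.0434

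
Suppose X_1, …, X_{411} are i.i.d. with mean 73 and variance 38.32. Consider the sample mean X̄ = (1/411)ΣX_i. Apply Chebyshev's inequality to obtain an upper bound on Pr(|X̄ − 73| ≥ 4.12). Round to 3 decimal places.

Var(X̄) = Var(X_i)/n = 38.32/411 = 0.093236.
Chebyshev: Pr(|X̄ − 73| ≥ 4.12) ≤ Var(X̄)/(4.12)² = 38.32/(411·4.12²) = 0.0055.

0.005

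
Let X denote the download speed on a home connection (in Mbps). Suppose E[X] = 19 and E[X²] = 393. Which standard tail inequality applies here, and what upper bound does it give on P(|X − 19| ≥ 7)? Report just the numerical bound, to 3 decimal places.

0.653

The first two moments determine the variance, so Chebyshev's inequality is the sharpest standard bound available.
Var(X) = E[X²] − (E[X])² = 393 − 361 = 32.
Chebyshev's inequality: P(|X − μ| ≥ t) ≤ Var(X)/t² = 32/49 = 0.6531.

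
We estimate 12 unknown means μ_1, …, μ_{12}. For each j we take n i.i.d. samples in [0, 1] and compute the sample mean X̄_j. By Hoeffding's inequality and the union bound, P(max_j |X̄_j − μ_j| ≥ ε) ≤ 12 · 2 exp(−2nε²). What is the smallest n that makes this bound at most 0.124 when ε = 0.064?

Need 2·12·exp(−2nε²) ≤ 0.124, i.e. exp(−2nε²) ≤ 0.124/24.
So 2nε² ≥ ln(24/0.124) = 5.265528.
Hence n ≥ 5.265528/(2·0.064²) = 642.765.
The smallest integer n is 643.

643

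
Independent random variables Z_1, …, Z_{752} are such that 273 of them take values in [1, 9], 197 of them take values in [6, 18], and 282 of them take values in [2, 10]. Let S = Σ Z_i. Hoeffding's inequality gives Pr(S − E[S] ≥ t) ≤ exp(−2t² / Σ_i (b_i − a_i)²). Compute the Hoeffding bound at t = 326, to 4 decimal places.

Σ(b_i − a_i)² = 273·8² + 197·12² + 282·8² = 63888.
Exponent = 2·326² / 63888 = 3.32695.
Bound = exp(−3.32695) = 0.03590.

0.0359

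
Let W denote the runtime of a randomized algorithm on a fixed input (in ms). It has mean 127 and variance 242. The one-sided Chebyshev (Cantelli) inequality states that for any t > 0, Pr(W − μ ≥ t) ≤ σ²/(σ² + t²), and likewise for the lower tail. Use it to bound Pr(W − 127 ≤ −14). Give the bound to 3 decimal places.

0.553

Here σ² = 242 and t = 14, so σ² + t² = 438.
Cantelli's bound: 242/438 = 0.5525.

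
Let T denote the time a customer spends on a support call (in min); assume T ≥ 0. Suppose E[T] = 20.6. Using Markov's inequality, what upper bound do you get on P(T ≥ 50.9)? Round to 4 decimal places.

0.4047

Markov's inequality: for a non-negative random variable, P(T ≥ a) ≤ E[T]/a.
Here E[T] = 20.6 and a = 50.9, so the bound is 20.6/50.9 = 0.4047.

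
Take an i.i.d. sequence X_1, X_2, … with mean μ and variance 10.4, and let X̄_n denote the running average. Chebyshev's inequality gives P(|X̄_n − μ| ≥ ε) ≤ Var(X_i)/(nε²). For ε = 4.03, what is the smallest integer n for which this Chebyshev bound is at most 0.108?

6

Require 10.4/(n·4.03²) ≤ 0.108, i.e. n ≥ 10.4/(0.108·4.03²) = 5.929.
The smallest integer n is 6.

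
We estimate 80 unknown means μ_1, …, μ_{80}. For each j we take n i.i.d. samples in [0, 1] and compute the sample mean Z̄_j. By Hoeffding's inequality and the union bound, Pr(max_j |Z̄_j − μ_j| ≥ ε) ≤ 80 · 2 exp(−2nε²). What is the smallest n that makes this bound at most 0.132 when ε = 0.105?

Need 2·80·exp(−2nε²) ≤ 0.132, i.e. exp(−2nε²) ≤ 0.132/160.
So 2nε² ≥ ln(160/0.132) = 7.100127.
Hence n ≥ 7.100127/(2·0.105²) = 322.001.
The smallest integer n is 323.

323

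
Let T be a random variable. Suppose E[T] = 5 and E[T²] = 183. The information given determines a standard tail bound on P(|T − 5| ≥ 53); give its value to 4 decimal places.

0.0562

The first two moments determine the variance, so Chebyshev's inequality is the sharpest standard bound available.
Var(T) = E[T²] − (E[T])² = 183 − 25 = 158.
Chebyshev's inequality: P(|T − μ| ≥ t) ≤ Var(T)/t² = 158/2809 = 0.0562.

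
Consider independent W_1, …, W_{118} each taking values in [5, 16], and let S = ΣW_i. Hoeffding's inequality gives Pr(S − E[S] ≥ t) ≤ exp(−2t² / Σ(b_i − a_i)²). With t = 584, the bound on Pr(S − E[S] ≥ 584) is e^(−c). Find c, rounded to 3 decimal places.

Σ(b_i − a_i)² = 118·(11)² = 14278.
c = 2t²/14278 = 2·584²/14278 = 47.7736.

47.774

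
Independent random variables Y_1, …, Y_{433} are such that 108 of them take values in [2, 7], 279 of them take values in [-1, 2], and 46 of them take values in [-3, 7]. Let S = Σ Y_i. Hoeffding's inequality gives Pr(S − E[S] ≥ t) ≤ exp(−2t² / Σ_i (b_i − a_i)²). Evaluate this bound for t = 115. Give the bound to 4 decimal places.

Σ(b_i − a_i)² = 108·5² + 279·3² + 46·10² = 9811.
Exponent = 2·115² / 9811 = 2.69595.
Bound = exp(−2.69595) = 0.06748.

0.0675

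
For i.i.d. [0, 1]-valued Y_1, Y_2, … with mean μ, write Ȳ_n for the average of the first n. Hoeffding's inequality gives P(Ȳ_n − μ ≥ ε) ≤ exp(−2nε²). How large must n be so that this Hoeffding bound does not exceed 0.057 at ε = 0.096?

Require exp(−2nε²) ≤ 0.057, i.e. 2nε² ≥ ln(1/0.057) = 2.864704.
So n ≥ 2.864704 / (2·0.096²) = 155.420.
The smallest integer n is 156.

156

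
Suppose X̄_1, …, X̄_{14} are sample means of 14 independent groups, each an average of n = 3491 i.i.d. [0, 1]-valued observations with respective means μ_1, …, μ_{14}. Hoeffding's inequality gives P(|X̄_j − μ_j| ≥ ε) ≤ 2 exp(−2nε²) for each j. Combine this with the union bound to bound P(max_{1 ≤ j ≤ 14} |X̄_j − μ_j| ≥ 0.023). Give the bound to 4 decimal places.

0.6968

Per-experiment Hoeffding bound: 2·exp(−2·3491·0.023²) = 2·exp(−3.69348) = 0.049771.
Union bound over 14 events: 14·0.049771 = 0.69679.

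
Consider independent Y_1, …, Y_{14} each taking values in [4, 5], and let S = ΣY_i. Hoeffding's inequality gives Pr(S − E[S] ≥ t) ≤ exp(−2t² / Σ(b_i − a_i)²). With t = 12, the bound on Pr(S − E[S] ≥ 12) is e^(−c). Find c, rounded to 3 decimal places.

Σ(b_i − a_i)² = 14·(1)² = 14.
c = 2t²/14 = 2·12²/14 = 20.5714.

20.571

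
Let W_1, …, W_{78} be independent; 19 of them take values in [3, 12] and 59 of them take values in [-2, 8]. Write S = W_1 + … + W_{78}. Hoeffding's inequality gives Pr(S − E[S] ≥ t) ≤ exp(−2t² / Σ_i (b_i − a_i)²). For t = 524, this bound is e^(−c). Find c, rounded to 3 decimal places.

Σ(b_i − a_i)² = 19·9² + 59·10² = 7439.
c = 2t² / 7439 = 2·524² / 7439 = 73.8207.

73.821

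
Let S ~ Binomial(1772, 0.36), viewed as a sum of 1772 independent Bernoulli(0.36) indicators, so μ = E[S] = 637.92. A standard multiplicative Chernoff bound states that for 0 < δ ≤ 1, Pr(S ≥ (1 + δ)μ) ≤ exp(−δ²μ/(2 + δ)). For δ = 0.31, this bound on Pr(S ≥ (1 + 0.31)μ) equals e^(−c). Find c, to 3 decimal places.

26.539

c = δ²μ/(2 + δ) = 0.31²·637.92/(2 + 0.31) = 26.5386.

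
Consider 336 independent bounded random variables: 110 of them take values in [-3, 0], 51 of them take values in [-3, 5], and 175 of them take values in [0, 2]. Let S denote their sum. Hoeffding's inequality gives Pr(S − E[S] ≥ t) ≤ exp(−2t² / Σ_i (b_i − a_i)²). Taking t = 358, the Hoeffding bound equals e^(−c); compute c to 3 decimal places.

51.742

Σ(b_i − a_i)² = 110·3² + 51·8² + 175·2² = 4954.
c = 2t² / 4954 = 2·358² / 4954 = 51.7416.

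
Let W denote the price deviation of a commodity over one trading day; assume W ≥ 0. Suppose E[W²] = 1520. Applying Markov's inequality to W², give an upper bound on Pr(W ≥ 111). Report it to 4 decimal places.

0.1234

Since W ≥ 0, the event {W ≥ 111} is the same as {W² ≥ 12321}.
Markov's inequality applied to W² gives Pr(W² ≥ 12321) ≤ E[W²]/12321 = 1520/12321 = 0.1234.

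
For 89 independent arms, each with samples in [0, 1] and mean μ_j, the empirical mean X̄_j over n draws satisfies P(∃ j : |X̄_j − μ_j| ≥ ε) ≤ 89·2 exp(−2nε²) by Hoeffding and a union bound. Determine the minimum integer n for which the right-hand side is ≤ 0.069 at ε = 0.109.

Need 2·89·exp(−2nε²) ≤ 0.069, i.e. exp(−2nε²) ≤ 0.069/178.
So 2nε² ≥ ln(178/0.069) = 7.855432.
Hence n ≥ 7.855432/(2·0.109²) = 330.588.
The smallest integer n is 331.

331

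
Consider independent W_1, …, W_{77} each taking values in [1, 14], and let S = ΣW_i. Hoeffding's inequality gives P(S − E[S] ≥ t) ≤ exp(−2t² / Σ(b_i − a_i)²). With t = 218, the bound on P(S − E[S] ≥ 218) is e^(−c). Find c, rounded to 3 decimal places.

7.304

Σ(b_i − a_i)² = 77·(13)² = 13013.
c = 2t²/13013 = 2·218²/13013 = 7.3041.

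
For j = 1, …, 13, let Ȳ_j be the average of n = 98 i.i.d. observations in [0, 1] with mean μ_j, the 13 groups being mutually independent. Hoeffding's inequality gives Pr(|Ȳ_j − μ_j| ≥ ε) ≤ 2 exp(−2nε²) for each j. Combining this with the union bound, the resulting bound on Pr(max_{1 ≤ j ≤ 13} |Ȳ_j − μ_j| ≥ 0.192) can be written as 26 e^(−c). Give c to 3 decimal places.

Union bound over the 13 events: Pr(max_{1 ≤ j ≤ 13} |Ȳ_j − μ_j| ≥ 0.192) ≤ 13·2·exp(−2nε²) = 26 exp(−2·98·0.192²).
So c = 2·98·0.192² = 7.2253.

7.225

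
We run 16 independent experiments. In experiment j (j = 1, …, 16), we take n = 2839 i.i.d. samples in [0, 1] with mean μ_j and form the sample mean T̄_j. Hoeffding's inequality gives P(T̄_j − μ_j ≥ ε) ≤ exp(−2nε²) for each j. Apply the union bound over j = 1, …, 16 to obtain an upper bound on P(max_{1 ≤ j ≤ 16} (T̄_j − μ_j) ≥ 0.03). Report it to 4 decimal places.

Per-experiment Hoeffding bound: exp(−2·2839·0.03²) = exp(−5.11020) = 0.0060349.
Union bound over 16 events: 16·0.0060349 = 0.09656.

0.0966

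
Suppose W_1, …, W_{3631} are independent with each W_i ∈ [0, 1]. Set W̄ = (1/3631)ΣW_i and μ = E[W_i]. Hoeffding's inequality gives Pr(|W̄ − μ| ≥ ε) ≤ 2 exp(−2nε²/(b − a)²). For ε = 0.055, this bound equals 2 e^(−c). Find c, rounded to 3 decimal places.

c = 2nε²/(b − a)² = 2·3631·0.055² / 1² = 21.9675.

21.968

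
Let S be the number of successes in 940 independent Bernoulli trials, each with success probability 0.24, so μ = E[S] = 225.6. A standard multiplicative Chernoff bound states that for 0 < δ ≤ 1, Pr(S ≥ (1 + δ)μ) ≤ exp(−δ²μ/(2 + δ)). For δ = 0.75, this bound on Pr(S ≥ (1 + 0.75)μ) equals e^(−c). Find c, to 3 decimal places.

46.145

c = δ²μ/(2 + δ) = 0.75²·225.6/(2 + 0.75) = 46.1455.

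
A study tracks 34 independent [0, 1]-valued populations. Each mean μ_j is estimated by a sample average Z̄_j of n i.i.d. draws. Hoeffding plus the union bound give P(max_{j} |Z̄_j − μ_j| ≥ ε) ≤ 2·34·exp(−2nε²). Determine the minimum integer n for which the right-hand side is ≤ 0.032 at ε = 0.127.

Need 2·34·exp(−2nε²) ≤ 0.032, i.e. exp(−2nε²) ≤ 0.032/68.
So 2nε² ≥ ln(68/0.032) = 7.661527.
Hence n ≥ 7.661527/(2·0.127²) = 237.508.
The smallest integer n is 238.

238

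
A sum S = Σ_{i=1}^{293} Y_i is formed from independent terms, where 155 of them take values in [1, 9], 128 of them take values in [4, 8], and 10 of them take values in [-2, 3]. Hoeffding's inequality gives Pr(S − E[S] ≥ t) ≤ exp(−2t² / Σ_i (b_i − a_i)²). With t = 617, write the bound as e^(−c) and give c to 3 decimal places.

62.316

Σ(b_i − a_i)² = 155·8² + 128·4² + 10·5² = 12218.
c = 2t² / 12218 = 2·617² / 12218 = 62.3161.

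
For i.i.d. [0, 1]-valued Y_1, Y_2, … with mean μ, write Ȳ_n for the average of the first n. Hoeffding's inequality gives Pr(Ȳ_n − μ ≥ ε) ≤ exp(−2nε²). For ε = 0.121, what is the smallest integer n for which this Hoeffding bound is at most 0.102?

78

Require exp(−2nε²) ≤ 0.102, i.e. 2nε² ≥ ln(1/0.102) = 2.282782.
So n ≥ 2.282782 / (2·0.121²) = 77.959.
The smallest integer n is 78.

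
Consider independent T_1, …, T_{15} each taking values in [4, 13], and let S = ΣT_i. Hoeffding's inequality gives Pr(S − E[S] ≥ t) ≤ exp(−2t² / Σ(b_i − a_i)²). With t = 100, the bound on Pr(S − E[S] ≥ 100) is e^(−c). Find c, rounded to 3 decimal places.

Σ(b_i − a_i)² = 15·(9)² = 1215.
c = 2t²/1215 = 2·100²/1215 = 16.4609.

16.461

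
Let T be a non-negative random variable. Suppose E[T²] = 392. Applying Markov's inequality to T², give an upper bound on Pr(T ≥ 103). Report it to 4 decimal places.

0.0369

Since T ≥ 0, the event {T ≥ 103} is the same as {T² ≥ 10609}.
Markov's inequality applied to T² gives Pr(T² ≥ 10609) ≤ E[T²]/10609 = 392/10609 = 0.0369.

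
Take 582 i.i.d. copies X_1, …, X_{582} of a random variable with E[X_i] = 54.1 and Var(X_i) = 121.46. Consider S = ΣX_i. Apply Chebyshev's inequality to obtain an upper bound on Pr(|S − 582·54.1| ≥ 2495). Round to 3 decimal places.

0.011

Var(S) = n·Var(X_i) = 582·121.46 = 70689.72.
Chebyshev: Pr(|S − 582·54.1| ≥ 2495) ≤ Var(S)/2495² = 70689.72/6225025 = 0.0114.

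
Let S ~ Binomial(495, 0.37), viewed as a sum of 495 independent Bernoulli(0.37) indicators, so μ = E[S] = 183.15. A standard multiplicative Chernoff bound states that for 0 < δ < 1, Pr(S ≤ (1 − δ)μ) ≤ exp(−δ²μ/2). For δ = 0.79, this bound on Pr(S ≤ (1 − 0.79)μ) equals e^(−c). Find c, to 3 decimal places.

c = δ²μ/2 = 0.79²·183.15/2 = 57.1520.

57.152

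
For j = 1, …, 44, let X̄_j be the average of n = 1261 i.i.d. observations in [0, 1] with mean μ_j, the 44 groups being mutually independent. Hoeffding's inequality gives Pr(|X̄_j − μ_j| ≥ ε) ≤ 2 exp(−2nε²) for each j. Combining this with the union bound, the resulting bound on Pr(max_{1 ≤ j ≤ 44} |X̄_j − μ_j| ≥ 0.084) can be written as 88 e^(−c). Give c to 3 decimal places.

Union bound over the 44 events: Pr(max_{1 ≤ j ≤ 44} |X̄_j − μ_j| ≥ 0.084) ≤ 44·2·exp(−2nε²) = 88 exp(−2·1261·0.084²).
So c = 2·1261·0.084² = 17.7952.

17.795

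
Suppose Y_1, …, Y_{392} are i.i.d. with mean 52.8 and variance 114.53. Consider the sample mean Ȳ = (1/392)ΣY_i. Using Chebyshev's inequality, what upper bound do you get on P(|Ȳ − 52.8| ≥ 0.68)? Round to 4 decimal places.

0.6319

Var(Ȳ) = Var(Y_i)/n = 114.53/392 = 0.29217.
Chebyshev: P(|Ȳ − 52.8| ≥ 0.68) ≤ Var(Ȳ)/(0.68)² = 114.53/(392·0.68²) = 0.6319.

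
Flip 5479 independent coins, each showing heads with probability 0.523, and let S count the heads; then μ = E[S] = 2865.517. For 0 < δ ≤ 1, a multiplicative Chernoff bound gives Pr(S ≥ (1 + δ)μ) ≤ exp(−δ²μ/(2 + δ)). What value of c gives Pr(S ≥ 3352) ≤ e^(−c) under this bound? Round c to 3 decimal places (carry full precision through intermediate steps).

38.064

Write 3352 = (1 + δ)μ, so δ = 3352/2865.517 − 1 = 0.1697715…
Then the exponent is δ²μ/(2 + δ) = (3352 − μ)² / (μ·(2 + δ)) = 38.064345.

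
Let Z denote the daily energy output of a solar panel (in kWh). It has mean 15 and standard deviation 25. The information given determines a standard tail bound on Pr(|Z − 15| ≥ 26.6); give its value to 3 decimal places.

Mean and variance are known, so Chebyshev's inequality applies.
Chebyshev: Pr(|Z − μ| ≥ t) ≤ Var(Z)/t².
Var(Z) = σ² = 25² = 625.
Bound = 625 / 707.56 = 0.8833.

0.883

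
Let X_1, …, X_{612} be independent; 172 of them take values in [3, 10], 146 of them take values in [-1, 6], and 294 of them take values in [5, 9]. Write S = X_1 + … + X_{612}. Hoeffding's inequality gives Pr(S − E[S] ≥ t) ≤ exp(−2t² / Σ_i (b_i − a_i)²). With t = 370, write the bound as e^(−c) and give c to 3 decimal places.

13.497

Σ(b_i − a_i)² = 172·7² + 146·7² + 294·4² = 20286.
c = 2t² / 20286 = 2·370² / 20286 = 13.4970.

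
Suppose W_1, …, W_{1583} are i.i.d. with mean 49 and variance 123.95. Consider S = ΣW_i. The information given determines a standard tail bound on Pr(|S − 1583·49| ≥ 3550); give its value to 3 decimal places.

With mean and variance of each term known, Chebyshev's inequality bounds the deviation of the sum (or sample mean).
Var(S) = n·Var(W_i) = 1583·123.95 = 196212.85.
Chebyshev: Pr(|S − 1583·49| ≥ 3550) ≤ Var(S)/3550² = 196212.85/12602500 = 0.0156.

0.016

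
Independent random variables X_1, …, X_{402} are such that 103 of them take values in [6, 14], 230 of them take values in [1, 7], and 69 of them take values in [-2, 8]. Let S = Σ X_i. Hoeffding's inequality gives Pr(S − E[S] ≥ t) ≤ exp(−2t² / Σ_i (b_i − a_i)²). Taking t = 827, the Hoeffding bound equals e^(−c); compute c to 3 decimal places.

62.826

Σ(b_i − a_i)² = 103·8² + 230·6² + 69·10² = 21772.
c = 2t² / 21772 = 2·827² / 21772 = 62.8265.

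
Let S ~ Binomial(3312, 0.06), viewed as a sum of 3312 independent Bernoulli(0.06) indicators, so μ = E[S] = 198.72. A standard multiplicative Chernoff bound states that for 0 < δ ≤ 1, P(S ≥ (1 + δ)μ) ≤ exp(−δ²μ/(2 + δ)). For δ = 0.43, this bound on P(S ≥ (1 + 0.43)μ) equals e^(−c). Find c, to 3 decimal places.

15.121

c = δ²μ/(2 + δ) = 0.43²·198.72/(2 + 0.43) = 15.1207.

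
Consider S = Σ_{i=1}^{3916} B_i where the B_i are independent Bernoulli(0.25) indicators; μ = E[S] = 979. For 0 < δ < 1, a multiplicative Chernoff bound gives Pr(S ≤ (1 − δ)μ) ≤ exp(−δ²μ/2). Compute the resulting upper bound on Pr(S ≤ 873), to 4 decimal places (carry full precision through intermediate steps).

Write 873 = (1 − δ)μ, so δ = 1 − 873/979 = 0.1082737…
Then the exponent is δ²μ/2 = (μ − 873)²/(2μ) = 5.738509.
Bound = exp(−5.738509) = 0.00322.

0.0032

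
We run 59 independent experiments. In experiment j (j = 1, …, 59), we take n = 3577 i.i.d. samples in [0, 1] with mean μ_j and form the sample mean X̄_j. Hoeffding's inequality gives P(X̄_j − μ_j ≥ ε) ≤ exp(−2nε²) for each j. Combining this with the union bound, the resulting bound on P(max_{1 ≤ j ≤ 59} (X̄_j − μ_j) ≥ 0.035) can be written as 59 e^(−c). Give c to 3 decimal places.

Union bound over the 59 events: P(max_{1 ≤ j ≤ 59} (X̄_j − μ_j) ≥ 0.035) ≤ 59·exp(−2nε²) = 59 exp(−2·3577·0.035²).
So c = 2·3577·0.035² = 8.7637.

8.764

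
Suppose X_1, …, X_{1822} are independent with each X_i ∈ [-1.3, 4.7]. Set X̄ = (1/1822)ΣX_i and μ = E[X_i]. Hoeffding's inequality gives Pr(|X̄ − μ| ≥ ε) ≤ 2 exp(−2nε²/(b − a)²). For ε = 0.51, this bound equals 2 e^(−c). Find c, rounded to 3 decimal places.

26.328

c = 2nε²/(b − a)² = 2·1822·0.51² / 6² = 26.3279.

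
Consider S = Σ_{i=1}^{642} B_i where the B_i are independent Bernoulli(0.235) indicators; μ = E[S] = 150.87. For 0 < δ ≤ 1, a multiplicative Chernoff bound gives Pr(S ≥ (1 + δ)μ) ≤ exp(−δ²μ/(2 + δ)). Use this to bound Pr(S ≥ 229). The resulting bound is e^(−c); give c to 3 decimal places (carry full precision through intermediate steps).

Write 229 = (1 + δ)μ, so δ = 229/150.87 − 1 = 0.5178631…
Then the exponent is δ²μ/(2 + δ) = (229 − μ)² / (μ·(2 + δ)) = 16.069437.

16.069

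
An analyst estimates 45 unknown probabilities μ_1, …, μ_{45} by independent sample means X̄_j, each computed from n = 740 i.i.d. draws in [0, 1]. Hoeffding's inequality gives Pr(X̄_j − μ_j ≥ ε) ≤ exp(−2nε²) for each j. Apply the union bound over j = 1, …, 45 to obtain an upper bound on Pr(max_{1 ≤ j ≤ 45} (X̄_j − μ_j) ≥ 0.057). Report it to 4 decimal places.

0.3672

Per-experiment Hoeffding bound: exp(−2·740·0.057²) = exp(−4.80852) = 0.0081599.
Union bound over 45 events: 45·0.0081599 = 0.36720.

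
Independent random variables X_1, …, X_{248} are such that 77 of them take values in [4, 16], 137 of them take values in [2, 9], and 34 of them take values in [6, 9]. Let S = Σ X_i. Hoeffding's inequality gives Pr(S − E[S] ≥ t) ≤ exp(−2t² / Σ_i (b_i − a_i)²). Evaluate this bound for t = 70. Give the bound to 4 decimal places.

Σ(b_i − a_i)² = 77·12² + 137·7² + 34·3² = 18107.
Exponent = 2·70² / 18107 = 0.54123.
Bound = exp(−0.54123) = 0.58203.

0.5820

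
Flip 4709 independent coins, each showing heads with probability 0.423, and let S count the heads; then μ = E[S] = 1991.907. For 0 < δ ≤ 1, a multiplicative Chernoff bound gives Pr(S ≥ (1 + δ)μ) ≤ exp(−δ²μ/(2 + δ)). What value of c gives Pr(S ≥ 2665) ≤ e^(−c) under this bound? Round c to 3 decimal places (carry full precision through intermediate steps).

Write 2665 = (1 + δ)μ, so δ = 2665/1991.907 − 1 = 0.3379139…
Then the exponent is δ²μ/(2 + δ) = (2665 − μ)² / (μ·(2 + δ)) = 97.286501.

97.287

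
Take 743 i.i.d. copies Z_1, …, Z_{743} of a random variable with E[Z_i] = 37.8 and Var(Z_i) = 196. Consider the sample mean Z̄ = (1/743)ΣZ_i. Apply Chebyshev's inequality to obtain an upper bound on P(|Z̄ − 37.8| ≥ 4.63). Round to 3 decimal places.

0.012

Var(Z̄) = Var(Z_i)/n = 196/743 = 0.2638.
Chebyshev: P(|Z̄ − 37.8| ≥ 4.63) ≤ Var(Z̄)/(4.63)² = 196/(743·4.63²) = 0.0123.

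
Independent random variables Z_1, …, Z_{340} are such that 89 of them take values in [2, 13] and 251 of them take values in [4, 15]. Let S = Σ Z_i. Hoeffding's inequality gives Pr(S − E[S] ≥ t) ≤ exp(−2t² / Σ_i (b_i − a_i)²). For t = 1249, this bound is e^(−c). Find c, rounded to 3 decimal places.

75.839

Σ(b_i − a_i)² = 89·11² + 251·11² = 41140.
c = 2t² / 41140 = 2·1249² / 41140 = 75.8386.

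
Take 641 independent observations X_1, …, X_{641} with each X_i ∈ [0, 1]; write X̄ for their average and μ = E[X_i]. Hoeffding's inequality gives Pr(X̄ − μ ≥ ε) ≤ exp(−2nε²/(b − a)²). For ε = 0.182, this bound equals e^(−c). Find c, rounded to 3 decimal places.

42.465

c = 2nε²/(b − a)² = 2·641·0.182² / 1² = 42.4650.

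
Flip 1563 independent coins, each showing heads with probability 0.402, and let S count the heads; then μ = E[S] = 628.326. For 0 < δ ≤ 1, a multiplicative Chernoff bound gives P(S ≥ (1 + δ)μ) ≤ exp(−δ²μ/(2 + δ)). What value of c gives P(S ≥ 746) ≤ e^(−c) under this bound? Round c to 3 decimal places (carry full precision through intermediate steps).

Write 746 = (1 + δ)μ, so δ = 746/628.326 − 1 = 0.1872818…
Then the exponent is δ²μ/(2 + δ) = (746 − μ)² / (μ·(2 + δ)) = 10.075608.

10.076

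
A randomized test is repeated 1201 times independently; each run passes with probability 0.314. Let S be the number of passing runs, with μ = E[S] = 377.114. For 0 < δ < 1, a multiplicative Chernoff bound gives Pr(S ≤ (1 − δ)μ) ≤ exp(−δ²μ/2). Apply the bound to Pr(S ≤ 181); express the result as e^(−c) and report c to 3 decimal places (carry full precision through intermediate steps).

50.993

Write 181 = (1 − δ)μ, so δ = 1 − 181/377.114 = 0.520039…
Then the exponent is δ²μ/2 = (μ − 181)²/(2μ) = 50.993467.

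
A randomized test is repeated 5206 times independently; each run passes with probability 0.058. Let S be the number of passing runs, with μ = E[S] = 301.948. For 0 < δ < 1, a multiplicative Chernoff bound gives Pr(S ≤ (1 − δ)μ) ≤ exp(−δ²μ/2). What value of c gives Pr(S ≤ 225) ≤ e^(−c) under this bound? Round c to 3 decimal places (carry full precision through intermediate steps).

Write 225 = (1 − δ)μ, so δ = 1 − 225/301.948 = 0.2548386…
Then the exponent is δ²μ/2 = (μ − 225)²/(2μ) = 9.804660.

9.805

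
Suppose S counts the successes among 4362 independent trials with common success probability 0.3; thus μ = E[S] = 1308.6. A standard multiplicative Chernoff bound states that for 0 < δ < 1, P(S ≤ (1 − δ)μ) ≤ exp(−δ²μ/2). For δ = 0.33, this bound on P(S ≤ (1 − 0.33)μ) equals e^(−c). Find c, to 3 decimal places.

c = δ²μ/2 = 0.33²·1308.6/2 = 71.2533.

71.253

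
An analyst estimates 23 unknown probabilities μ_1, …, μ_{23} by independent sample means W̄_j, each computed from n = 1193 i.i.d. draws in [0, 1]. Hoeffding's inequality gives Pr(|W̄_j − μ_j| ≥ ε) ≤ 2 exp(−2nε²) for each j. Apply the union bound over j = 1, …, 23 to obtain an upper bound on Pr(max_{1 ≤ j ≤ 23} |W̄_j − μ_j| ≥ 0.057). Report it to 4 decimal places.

Per-experiment Hoeffding bound: 2·exp(−2·1193·0.057²) = 2·exp(−7.75211) = 0.00085967.
Union bound over 23 events: 23·0.00085967 = 0.01977.

0.0198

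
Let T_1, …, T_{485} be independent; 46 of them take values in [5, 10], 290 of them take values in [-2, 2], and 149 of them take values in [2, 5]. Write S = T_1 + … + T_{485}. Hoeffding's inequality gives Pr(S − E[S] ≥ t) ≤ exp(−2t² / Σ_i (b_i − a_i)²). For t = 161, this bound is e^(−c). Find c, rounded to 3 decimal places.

Σ(b_i − a_i)² = 46·5² + 290·4² + 149·3² = 7131.
c = 2t² / 7131 = 2·161² / 7131 = 7.2699.

7.270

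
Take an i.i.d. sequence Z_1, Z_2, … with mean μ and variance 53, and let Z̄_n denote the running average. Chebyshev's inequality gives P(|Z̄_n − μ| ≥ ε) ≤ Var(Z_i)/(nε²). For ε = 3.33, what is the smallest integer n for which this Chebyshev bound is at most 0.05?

96

Require 53/(n·3.33²) ≤ 0.05, i.e. n ≥ 53/(0.05·3.33²) = 95.591.
The smallest integer n is 96.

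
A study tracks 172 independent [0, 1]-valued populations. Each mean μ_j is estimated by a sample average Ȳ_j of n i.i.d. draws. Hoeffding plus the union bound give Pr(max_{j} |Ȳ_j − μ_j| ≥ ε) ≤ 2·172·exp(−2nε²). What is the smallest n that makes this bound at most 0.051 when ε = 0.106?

Need 2·172·exp(−2nε²) ≤ 0.051, i.e. exp(−2nε²) ≤ 0.051/344.
So 2nε² ≥ ln(344/0.051) = 8.816571.
Hence n ≥ 8.816571/(2·0.106²) = 392.336.
The smallest integer n is 393.

393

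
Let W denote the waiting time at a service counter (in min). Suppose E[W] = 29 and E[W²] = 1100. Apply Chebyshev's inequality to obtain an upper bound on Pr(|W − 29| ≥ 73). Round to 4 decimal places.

0.0486

Var(W) = E[W²] − (E[W])² = 1100 − 841 = 259.
Chebyshev's inequality: Pr(|W − μ| ≥ t) ≤ Var(W)/t² = 259/5329 = 0.0486.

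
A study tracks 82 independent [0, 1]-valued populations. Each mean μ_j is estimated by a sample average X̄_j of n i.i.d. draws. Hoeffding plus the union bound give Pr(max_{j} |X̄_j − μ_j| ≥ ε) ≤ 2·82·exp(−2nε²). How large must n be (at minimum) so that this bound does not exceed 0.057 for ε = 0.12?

Need 2·82·exp(−2nε²) ≤ 0.057, i.e. exp(−2nε²) ≤ 0.057/164.
So 2nε² ≥ ln(164/0.057) = 7.964570.
Hence n ≥ 7.964570/(2·0.12²) = 276.548.
The smallest integer n is 277.

277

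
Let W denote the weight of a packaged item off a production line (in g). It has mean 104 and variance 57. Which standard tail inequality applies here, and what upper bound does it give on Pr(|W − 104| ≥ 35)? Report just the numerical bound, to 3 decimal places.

Mean and variance are known, so Chebyshev's inequality applies.
Chebyshev: Pr(|W − μ| ≥ t) ≤ Var(W)/t².
Bound = 57 / 1225 = 0.0465.

0.047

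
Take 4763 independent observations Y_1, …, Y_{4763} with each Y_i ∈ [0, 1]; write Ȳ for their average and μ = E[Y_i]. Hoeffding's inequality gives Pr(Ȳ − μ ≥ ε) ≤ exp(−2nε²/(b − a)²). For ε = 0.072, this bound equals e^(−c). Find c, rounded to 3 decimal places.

c = 2nε²/(b − a)² = 2·4763·0.072² / 1² = 49.3828.

49.383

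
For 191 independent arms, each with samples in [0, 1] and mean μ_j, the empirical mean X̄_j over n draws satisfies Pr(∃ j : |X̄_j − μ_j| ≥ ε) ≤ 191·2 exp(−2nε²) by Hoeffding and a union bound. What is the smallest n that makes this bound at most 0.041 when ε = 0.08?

715

Need 2·191·exp(−2nε²) ≤ 0.041, i.e. exp(−2nε²) ≤ 0.041/382.
So 2nε² ≥ ln(382/0.041) = 9.139604.
Hence n ≥ 9.139604/(2·0.08²) = 714.032.
The smallest integer n is 715.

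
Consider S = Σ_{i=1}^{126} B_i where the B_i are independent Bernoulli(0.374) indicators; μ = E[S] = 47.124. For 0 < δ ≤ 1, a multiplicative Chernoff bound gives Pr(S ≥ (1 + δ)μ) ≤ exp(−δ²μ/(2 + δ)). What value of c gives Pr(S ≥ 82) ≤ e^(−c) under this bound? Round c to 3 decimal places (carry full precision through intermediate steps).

Write 82 = (1 + δ)μ, so δ = 82/47.124 − 1 = 0.74009…
Then the exponent is δ²μ/(2 + δ) = (82 − μ)² / (μ·(2 + δ)) = 9.419902.

9.420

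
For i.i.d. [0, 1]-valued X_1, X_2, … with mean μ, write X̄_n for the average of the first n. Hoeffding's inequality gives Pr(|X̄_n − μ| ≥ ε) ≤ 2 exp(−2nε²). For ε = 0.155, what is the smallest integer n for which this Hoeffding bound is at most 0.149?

55

Require 2·exp(−2nε²) ≤ 0.149, i.e. 2nε² ≥ ln(2/0.149) = 2.596956.
So n ≥ 2.596956 / (2·0.155²) = 54.047.
The smallest integer n is 55.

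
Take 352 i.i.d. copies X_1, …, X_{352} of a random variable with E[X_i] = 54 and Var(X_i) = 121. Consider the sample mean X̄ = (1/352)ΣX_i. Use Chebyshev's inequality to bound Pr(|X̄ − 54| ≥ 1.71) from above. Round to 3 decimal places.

Var(X̄) = Var(X_i)/n = 121/352 = 0.34375.
Chebyshev: Pr(|X̄ − 54| ≥ 1.71) ≤ Var(X̄)/(1.71)² = 121/(352·1.71²) = 0.1176.

0.118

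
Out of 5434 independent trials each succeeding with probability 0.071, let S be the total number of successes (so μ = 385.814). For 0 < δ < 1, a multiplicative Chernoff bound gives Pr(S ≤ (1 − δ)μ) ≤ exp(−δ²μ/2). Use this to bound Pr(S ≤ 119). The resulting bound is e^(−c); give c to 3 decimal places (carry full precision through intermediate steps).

92.259

Write 119 = (1 − δ)μ, so δ = 1 − 119/385.814 = 0.6915612…
Then the exponent is δ²μ/2 = (μ − 119)²/(2μ) = 92.259107.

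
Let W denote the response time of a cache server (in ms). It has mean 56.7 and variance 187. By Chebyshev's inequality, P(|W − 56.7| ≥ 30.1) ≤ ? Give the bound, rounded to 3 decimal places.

0.206

Chebyshev: P(|W − μ| ≥ t) ≤ Var(W)/t².
Bound = 187 / 906.01 = 0.2064.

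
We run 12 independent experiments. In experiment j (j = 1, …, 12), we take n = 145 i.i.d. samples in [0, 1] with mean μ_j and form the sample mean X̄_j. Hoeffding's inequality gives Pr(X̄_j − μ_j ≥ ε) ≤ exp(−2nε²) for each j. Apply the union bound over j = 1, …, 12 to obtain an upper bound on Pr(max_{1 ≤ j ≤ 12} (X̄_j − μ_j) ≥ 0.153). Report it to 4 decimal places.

Per-experiment Hoeffding bound: exp(−2·145·0.153²) = exp(−6.78861) = 0.0011265.
Union bound over 12 events: 12·0.0011265 = 0.01352.

0.0135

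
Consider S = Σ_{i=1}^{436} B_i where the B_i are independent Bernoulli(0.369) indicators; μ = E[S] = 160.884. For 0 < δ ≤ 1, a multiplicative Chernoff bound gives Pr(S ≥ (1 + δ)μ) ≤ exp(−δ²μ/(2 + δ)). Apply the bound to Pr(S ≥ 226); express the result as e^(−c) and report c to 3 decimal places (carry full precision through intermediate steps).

10.960

Write 226 = (1 + δ)μ, so δ = 226/160.884 − 1 = 0.4047388…
Then the exponent is δ²μ/(2 + δ) = (226 − μ)² / (μ·(2 + δ)) = 10.959599.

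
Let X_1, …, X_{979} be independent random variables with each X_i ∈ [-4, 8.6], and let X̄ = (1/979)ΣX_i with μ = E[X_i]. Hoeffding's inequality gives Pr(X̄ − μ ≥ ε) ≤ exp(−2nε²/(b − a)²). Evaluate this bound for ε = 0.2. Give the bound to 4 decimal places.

0.6106

Exponent: 2nε²/(b − a)² = 2·979·0.2² / 12.6² = 0.49332.
Bound = exp(−0.49332) = 0.61059.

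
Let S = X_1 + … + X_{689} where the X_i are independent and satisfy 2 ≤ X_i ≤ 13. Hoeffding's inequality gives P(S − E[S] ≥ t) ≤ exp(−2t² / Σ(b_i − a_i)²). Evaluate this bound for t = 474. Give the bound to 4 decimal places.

0.0046

Σ(b_i − a_i)² = 689·(11)² = 83369.
Exponent = 2·474²/83369 = 5.3899.
Bound = exp(−5.3899) = 0.00456.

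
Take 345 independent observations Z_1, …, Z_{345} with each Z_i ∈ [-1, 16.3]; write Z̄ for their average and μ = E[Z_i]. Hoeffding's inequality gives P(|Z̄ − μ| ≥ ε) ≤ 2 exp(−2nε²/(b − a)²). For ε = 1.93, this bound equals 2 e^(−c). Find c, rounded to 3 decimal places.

c = 2nε²/(b − a)² = 2·345·1.93² / 17.3² = 8.5876.

8.588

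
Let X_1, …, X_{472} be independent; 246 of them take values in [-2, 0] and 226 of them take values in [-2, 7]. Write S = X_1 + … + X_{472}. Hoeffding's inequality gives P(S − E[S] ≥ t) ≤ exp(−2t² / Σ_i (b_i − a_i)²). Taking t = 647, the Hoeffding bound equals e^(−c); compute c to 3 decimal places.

Σ(b_i − a_i)² = 246·2² + 226·9² = 19290.
c = 2t² / 19290 = 2·647² / 19290 = 43.4017.

43.402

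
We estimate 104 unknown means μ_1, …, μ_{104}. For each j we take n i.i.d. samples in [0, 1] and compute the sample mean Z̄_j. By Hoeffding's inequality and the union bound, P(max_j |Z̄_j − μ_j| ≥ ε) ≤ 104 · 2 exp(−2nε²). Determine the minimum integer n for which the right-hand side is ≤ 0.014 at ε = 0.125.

308

Need 2·104·exp(−2nε²) ≤ 0.014, i.e. exp(−2nε²) ≤ 0.014/208.
So 2nε² ≥ ln(208/0.014) = 9.606236.
Hence n ≥ 9.606236/(2·0.125²) = 307.400.
The smallest integer n is 308.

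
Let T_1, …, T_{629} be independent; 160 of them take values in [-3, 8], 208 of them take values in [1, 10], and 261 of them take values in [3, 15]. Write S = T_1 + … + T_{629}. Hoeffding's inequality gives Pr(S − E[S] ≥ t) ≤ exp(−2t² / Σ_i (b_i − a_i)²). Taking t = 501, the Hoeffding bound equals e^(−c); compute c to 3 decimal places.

6.803

Σ(b_i − a_i)² = 160·11² + 208·9² + 261·12² = 73792.
c = 2t² / 73792 = 2·501² / 73792 = 6.8029.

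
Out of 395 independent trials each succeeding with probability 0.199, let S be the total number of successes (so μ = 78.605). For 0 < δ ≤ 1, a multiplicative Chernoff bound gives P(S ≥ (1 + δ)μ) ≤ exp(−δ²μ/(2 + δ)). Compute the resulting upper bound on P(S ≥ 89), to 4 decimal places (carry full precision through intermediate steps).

0.5248

Write 89 = (1 + δ)μ, so δ = 89/78.605 − 1 = 0.1322435…
Then the exponent is δ²μ/(2 + δ) = (89 − μ)² / (μ·(2 + δ)) = 0.644706.
Bound = exp(−0.644706) = 0.52482.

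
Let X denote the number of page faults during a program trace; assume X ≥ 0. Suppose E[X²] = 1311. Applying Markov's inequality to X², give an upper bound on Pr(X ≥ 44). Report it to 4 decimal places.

Since X ≥ 0, the event {X ≥ 44} is the same as {X² ≥ 1936}.
Markov's inequality applied to X² gives Pr(X² ≥ 1936) ≤ E[X²]/1936 = 1311/1936 = 0.6772.

0.6772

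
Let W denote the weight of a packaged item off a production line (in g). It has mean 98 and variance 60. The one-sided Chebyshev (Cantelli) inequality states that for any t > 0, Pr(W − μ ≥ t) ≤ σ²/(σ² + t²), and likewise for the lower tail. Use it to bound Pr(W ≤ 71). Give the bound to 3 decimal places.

Here σ² = 60 and t = 27, so σ² + t² = 789.
Cantelli's bound: 60/789 = 0.0760.

0.076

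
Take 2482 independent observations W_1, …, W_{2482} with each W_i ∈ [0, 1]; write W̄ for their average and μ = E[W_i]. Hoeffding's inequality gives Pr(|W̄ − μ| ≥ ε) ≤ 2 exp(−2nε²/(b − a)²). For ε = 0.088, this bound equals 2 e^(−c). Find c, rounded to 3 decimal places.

c = 2nε²/(b − a)² = 2·2482·0.088² / 1² = 38.4412.

38.441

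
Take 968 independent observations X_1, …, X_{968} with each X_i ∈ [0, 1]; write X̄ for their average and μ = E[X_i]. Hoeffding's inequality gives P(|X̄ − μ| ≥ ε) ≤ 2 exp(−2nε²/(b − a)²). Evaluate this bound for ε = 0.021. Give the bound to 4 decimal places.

Exponent: 2nε²/(b − a)² = 2·968·0.021² / 1² = 0.85378.
Bound = 2·exp(−0.85378) = 0.85161.

0.8516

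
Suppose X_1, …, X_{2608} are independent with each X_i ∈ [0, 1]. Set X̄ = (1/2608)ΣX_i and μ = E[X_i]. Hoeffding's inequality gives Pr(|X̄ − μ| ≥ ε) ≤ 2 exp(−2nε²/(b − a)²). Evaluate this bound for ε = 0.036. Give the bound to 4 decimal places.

0.0023

Exponent: 2nε²/(b − a)² = 2·2608·0.036² / 1² = 6.75994.
Bound = 2·exp(−6.75994) = 0.00232.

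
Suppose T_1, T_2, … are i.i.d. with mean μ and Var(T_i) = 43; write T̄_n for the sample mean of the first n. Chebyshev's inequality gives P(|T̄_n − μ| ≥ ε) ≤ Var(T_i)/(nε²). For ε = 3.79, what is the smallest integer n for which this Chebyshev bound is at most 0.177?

17

Require 43/(n·3.79²) ≤ 0.177, i.e. n ≥ 43/(0.177·3.79²) = 16.913.
The smallest integer n is 17.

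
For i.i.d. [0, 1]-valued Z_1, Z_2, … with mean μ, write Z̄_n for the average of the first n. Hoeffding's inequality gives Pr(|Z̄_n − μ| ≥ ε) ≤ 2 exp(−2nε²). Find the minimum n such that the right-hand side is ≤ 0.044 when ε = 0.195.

Require 2·exp(−2nε²) ≤ 0.044, i.e. 2nε² ≥ ln(2/0.044) = 3.816713.
So n ≥ 3.816713 / (2·0.195²) = 50.187.
The smallest integer n is 51.

51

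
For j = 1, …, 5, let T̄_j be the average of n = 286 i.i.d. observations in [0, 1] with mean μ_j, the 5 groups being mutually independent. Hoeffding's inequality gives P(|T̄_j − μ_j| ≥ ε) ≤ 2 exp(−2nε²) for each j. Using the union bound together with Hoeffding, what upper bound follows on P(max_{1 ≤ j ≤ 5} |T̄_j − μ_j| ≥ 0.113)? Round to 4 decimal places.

Per-experiment Hoeffding bound: 2·exp(−2·286·0.113²) = 2·exp(−7.30387) = 0.0013459.
Union bound over 5 events: 5·0.0013459 = 0.00673.

0.0067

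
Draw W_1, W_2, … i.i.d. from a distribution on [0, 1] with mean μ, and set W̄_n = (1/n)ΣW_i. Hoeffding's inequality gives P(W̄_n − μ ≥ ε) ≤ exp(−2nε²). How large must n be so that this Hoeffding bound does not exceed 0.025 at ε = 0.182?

Require exp(−2nε²) ≤ 0.025, i.e. 2nε² ≥ ln(1/0.025) = 3.688879.
So n ≥ 3.688879 / (2·0.182²) = 55.683.
The smallest integer n is 56.

56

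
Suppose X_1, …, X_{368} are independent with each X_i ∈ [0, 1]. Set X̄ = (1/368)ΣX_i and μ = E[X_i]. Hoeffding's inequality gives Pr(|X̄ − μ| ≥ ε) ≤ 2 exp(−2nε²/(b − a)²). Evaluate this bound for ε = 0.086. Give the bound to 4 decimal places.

0.0086

Exponent: 2nε²/(b − a)² = 2·368·0.086² / 1² = 5.44346.
Bound = 2·exp(−5.44346) = 0.00865.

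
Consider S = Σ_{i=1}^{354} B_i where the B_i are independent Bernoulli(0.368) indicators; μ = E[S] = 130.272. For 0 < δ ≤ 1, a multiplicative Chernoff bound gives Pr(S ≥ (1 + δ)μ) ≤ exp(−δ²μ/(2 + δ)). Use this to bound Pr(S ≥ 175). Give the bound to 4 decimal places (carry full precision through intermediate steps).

Write 175 = (1 + δ)μ, so δ = 175/130.272 − 1 = 0.3433432…
Then the exponent is δ²μ/(2 + δ) = (175 − μ)² / (μ·(2 + δ)) = 6.553480.
Bound = exp(−6.553480) = 0.00143.

0.0014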